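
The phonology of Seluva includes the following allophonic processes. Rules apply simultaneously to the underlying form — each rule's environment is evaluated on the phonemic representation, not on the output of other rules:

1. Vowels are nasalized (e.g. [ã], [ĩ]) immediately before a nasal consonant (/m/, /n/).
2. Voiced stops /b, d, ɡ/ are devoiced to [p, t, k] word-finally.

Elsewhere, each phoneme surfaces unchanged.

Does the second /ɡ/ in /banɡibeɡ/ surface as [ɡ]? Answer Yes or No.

No

/ɡ/ (word-final): word-finally, so rule 2 applies → [k].
The actual realization is [k], not [ɡ].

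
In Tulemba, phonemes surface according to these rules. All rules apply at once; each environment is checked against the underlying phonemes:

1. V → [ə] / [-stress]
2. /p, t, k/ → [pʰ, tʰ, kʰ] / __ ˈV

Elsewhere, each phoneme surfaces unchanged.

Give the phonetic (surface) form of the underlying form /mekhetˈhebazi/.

/m/ (word-initial): no rule targets it → [m].
/e/ (between /m/ and /k/) occurs in an unstressed syllable → [ə] by rule 1.
/k/ (between /e/ and /h/): rule 2 targets it, but not immediately before a stressed vowel → unchanged [k].
/h/ (between /k/ and /e/) is unaffected → [h].
/e/ meets the environment for rule 1 (in an unstressed syllable) → [ə].
/t/ (between /e/ and /h/) is in the target of rule 2 but the environment (immediately before a stressed vowel) is not met → [t].
/h/ stays [h].
/e/ — between /h/ and /b/; rule 1 does not apply here → [e].
/b/ (between /e/ and /a/): no rule targets it → [b].
/a/ — between /b/ and /z/, in an unstressed syllable — surfaces as [ə] (rule 1).
/z/ — not in any rule's target class → [z].
/i/ (word-final) occurs in an unstressed syllable → [ə] by rule 1.

[məkhətˈhebəzə]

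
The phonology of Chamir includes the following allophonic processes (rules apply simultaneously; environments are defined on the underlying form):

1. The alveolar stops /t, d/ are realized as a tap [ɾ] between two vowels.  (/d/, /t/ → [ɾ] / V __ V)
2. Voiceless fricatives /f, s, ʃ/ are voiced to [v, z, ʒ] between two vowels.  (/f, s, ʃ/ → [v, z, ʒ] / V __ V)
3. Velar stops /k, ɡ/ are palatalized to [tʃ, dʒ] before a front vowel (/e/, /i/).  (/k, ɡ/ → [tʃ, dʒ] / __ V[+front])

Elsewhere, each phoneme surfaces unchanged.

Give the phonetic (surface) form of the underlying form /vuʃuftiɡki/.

/v/ stays [v].
/u/ stays [u].
/ʃ/ meets the environment for rule 2 (between two vowels) → [ʒ].
/u/ (between /ʃ/ and /f/) is unaffected → [u].
/f/ (between /u/ and /t/): rule 2 targets it, but not between two vowels → unchanged [f].
/t/ (between /f/ and /i/): rule 1 targets it, but not between two vowels → unchanged [t].
/i/ (between /t/ and /ɡ/): no rule targets it → [i].
/ɡ/ — between /i/ and /k/; rule 3 does not apply here → [ɡ].
/k/ (between /ɡ/ and /i/): before a front vowel, so rule 3 applies → [tʃ].
/i/ (word-final): no rule targets it → [i].

[vuʒuftiɡtʃi]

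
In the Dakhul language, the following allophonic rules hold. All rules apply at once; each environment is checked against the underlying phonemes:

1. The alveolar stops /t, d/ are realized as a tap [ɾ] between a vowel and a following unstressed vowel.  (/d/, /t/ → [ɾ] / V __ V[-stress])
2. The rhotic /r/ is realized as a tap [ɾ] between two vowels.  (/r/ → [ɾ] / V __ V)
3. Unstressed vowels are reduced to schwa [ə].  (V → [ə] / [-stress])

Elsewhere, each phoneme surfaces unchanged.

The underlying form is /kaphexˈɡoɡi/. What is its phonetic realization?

[kəphəxˈɡoɡə]

/k/ stays [k].
Rule 3 applies to /a/ (between /k/ and /p/: in an unstressed syllable) → [ə].
/p/ (between /a/ and /h/): no rule targets it → [p].
/h/ stays [h].
Rule 3 applies to /e/ (between /h/ and /x/: in an unstressed syllable) → [ə].
/x/ (between /e/ and /ɡ/): no rule targets it → [x].
/ɡ/ (between /x/ and /o/): no rule targets it → [ɡ].
/o/ (between /ɡ/ and /ɡ/): rule 3 targets it, but not in an unstressed syllable → unchanged [o].
/ɡ/ — not in any rule's target class → [ɡ].
Rule 3 applies to /i/ (word-final: in an unstressed syllable) → [ə].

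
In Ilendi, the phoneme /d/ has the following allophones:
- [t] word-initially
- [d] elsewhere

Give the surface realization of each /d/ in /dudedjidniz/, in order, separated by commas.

Occurrence 1 (position 1): word-initially → [t].
Occurrence 2 (position 3): no conditioning environment matches → elsewhere allophone [d].
Occurrence 3 (position 5): no conditioning environment matches → elsewhere allophone [d].
Occurrence 4 (position 8): no conditioning environment matches → elsewhere allophone [d].

[t], [d], [d], [d]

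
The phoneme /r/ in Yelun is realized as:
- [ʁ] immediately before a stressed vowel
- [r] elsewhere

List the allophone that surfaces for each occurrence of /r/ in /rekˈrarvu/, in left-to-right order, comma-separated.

Occurrence 1 (position 1): no conditioning environment matches → elsewhere allophone [r].
Occurrence 2 (position 4): immediately before a stressed vowel → [ʁ].
Occurrence 3 (position 6): no conditioning environment matches → elsewhere allophone [r].

[r], [ʁ], [r]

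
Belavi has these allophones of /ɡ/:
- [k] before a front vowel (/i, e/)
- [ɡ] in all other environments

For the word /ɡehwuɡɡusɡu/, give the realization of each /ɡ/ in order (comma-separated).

[k], [ɡ], [ɡ], [ɡ]

Occurrence 1 (position 1): before a front vowel (/i, e/) → [k].
Occurrence 2 (position 6): no conditioning environment matches → elsewhere allophone [ɡ].
Occurrence 3 (position 7): no conditioning environment matches → elsewhere allophone [ɡ].
Occurrence 4 (position 10): no conditioning environment matches → elsewhere allophone [ɡ].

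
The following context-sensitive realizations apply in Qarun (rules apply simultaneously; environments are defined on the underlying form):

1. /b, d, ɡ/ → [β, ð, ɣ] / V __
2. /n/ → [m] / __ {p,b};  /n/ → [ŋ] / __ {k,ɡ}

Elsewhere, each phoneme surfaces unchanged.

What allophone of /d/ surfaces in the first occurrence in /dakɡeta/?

/d/ (word-initial): rule 1 targets it, but not immediately after a vowel → unchanged [d].

[d]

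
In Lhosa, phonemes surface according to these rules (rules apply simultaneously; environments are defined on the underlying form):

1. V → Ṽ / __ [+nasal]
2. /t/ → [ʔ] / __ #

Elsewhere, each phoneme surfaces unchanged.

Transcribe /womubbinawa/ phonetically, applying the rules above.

[wõmubbĩnawa]

/w/ (word-initial): no rule targets it → [w].
/o/ — between /w/ and /m/, before a nasal consonant — surfaces as [õ] (rule 1).
/m/ — not in any rule's target class → [m].
/u/ (between /m/ and /b/): rule 1 targets it, but not before a nasal consonant → unchanged [u].
/b/ — not in any rule's target class → [b].
/b/ (between /b/ and /i/) is unaffected → [b].
/i/ — between /b/ and /n/, before a nasal consonant — surfaces as [ĩ] (rule 1).
/n/ (between /i/ and /a/) is unaffected → [n].
/a/ (between /n/ and /w/) is in the target of rule 1 but the environment (before a nasal consonant) is not met → [a].
/w/ stays [w].
/a/ (word-final) fails the environment for rule 1, so it stays [a].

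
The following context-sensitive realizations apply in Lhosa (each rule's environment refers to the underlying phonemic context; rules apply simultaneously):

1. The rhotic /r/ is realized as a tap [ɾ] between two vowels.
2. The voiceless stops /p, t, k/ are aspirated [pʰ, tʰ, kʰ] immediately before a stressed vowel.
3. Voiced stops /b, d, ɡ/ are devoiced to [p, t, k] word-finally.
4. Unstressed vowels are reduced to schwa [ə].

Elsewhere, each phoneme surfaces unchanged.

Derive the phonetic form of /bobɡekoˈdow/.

[bəbɡəkəˈdow]

/b/ (word-initial) is in the target of rule 3 but the environment (word-finally) is not met → [b].
/o/ (between /b/ and /b/) occurs in an unstressed syllable → [ə] by rule 4.
/b/ (between /o/ and /ɡ/) is in the target of rule 3 but the environment (word-finally) is not met → [b].
/ɡ/ (between /b/ and /e/) is in the target of rule 3 but the environment (word-finally) is not met → [ɡ].
/e/ (between /ɡ/ and /k/) occurs in an unstressed syllable → [ə] by rule 4.
/k/ (between /e/ and /o/): rule 2 targets it, but not immediately before a stressed vowel → unchanged [k].
/o/ — between /k/ and /d/, in an unstressed syllable — surfaces as [ə] (rule 4).
/d/ (between /o/ and /o/): rule 3 targets it, but not word-finally → unchanged [d].
/o/ (between /d/ and /w/): rule 4 targets it, but not in an unstressed syllable → unchanged [o].
/w/ — not in any rule's target class → [w].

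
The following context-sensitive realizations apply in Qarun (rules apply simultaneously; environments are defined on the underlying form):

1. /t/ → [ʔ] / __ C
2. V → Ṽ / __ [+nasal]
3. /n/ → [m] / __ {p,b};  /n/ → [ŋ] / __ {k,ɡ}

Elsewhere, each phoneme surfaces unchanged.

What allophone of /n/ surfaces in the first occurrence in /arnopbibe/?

[n]

/n/ (between /r/ and /o/): rule 3 targets it, but not before a labial or velar stop → unchanged [n].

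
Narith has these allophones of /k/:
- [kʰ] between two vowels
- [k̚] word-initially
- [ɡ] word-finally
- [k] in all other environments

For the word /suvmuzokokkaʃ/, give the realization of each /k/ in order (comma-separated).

Occurrence 1 (position 8): between two vowels → [kʰ].
Occurrence 2 (position 10): no conditioning environment matches → elsewhere allophone [k].
Occurrence 3 (position 11): no conditioning environment matches → elsewhere allophone [k].

[kʰ], [k], [k]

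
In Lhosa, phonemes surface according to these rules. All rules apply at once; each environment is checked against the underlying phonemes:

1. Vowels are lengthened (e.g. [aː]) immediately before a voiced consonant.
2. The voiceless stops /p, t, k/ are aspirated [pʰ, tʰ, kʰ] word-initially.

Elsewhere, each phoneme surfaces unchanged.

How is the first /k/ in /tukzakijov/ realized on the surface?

[k]

/k/ (between /u/ and /z/): rule 2 targets it, but not word-initially → unchanged [k].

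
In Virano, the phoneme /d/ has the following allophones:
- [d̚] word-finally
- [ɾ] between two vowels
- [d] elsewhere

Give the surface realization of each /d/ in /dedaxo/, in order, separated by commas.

Occurrence 1 (position 1): no conditioning environment matches → elsewhere allophone [d].
Occurrence 2 (position 3): between two vowels → [ɾ].

[d], [ɾ]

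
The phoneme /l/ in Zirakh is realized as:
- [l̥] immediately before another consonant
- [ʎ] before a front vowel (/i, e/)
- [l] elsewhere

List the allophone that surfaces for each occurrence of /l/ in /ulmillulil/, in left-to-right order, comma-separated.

Occurrence 1 (position 2): immediately before another consonant → [l̥].
Occurrence 2 (position 5): immediately before another consonant → [l̥].
Occurrence 3 (position 6): no conditioning environment matches → elsewhere allophone [l].
Occurrence 4 (position 8): before a front vowel (/i, e/) → [ʎ].
Occurrence 5 (position 10): no conditioning environment matches → elsewhere allophone [l].

[l̥], [l̥], [l], [ʎ], [l]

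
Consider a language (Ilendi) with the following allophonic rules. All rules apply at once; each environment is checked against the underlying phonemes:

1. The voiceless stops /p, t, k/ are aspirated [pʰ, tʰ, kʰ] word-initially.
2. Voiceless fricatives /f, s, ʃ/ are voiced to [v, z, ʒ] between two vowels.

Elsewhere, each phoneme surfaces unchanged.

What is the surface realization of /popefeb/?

[pʰopeveb]

Rule 1 applies to /p/ (word-initial: word-initially) → [pʰ].
/o/ (between /p/ and /p/): no rule targets it → [o].
/p/ (between /o/ and /e/) is in the target of rule 1 but the environment (word-initially) is not met → [p].
/e/ (between /p/ and /f/): no rule targets it → [e].
/f/ meets the environment for rule 2 (between two vowels) → [v].
/e/ (between /f/ and /b/): no rule targets it → [e].
/b/ (word-final): no rule targets it → [b].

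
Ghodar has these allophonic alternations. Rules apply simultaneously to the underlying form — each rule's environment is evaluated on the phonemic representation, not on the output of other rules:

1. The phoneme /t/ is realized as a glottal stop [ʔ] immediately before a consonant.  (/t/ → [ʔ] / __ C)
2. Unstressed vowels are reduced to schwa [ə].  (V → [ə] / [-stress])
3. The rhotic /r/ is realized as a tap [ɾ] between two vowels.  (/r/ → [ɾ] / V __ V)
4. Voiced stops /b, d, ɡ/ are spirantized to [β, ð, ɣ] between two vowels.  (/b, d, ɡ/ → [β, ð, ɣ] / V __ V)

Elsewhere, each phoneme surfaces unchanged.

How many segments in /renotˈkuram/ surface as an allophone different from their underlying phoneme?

Segments that undergo a rule: /e/ → [ə] (rule 2); /o/ → [ə] (rule 2); /t/ → [ʔ] (rule 1); /r/ → [ɾ] (rule 3); /a/ → [ə] (rule 2).
All other segments surface unchanged.

5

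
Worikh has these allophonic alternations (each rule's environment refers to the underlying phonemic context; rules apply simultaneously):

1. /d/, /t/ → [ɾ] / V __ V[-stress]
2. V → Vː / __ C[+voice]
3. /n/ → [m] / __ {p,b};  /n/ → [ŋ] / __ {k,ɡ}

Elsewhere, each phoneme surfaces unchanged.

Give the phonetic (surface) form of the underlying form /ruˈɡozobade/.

/u/ (between /r/ and /ɡ/): before a voiced consonant, so rule 2 applies → [uː].
Rule 2 applies to /o/ (between /ɡ/ and /z/: before a voiced consonant) → [oː].
Rule 2 applies to /o/ (between /z/ and /b/: before a voiced consonant) → [oː].
/a/ — between /b/ and /d/, before a voiced consonant — surfaces as [aː] (rule 2).
/d/ meets the environment for rule 1 (between a vowel and a following unstressed vowel) → [ɾ].
/e/ (word-final): rule 2 targets it, but not before a voiced consonant → unchanged [e].

[ruːˈɡoːzoːbaːɾe]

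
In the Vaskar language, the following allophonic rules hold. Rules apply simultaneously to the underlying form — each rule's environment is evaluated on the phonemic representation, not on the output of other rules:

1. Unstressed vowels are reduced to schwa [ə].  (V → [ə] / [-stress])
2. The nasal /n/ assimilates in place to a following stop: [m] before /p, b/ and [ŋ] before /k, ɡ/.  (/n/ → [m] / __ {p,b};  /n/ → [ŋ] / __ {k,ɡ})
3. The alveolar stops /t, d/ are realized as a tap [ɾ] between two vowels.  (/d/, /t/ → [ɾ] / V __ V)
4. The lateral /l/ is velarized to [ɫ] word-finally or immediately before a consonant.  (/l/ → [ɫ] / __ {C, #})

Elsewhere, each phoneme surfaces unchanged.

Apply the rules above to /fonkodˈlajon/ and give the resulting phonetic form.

/f/ — not in any rule's target class → [f].
/o/ meets the environment for rule 1 (in an unstressed syllable) → [ə].
/n/ — between /o/ and /k/, before a labial or velar stop — surfaces as [ŋ] (rule 2).
/k/ stays [k].
/o/ meets the environment for rule 1 (in an unstressed syllable) → [ə].
/d/ (between /o/ and /l/): rule 3 targets it, but not between two vowels → unchanged [d].
/l/ (between /d/ and /a/): rule 4 targets it, but not word-finally or immediately before a consonant → unchanged [l].
/a/ (between /l/ and /j/) fails the environment for rule 1, so it stays [a].
/j/ stays [j].
/o/ (between /j/ and /n/): in an unstressed syllable, so rule 1 applies → [ə].
/n/ — word-final; rule 2 does not apply here → [n].

[fəŋkədˈlajən]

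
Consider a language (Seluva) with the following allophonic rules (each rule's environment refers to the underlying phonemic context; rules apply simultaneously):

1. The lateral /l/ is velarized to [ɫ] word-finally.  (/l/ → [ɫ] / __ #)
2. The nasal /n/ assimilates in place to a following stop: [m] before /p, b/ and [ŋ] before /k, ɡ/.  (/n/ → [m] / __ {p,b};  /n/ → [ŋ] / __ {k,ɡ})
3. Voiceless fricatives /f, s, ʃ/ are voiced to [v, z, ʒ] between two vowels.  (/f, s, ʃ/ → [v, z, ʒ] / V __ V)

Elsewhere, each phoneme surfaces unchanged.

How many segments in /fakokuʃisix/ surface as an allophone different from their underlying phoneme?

Segments that undergo a rule: /ʃ/ → [ʒ] (rule 3); /s/ → [z] (rule 3).
All other segments surface unchanged.

2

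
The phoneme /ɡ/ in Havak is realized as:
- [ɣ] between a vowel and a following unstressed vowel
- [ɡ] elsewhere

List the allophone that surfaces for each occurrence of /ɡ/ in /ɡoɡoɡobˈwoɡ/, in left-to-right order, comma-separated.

Occurrence 1 (position 1): no conditioning environment matches → elsewhere allophone [ɡ].
Occurrence 2 (position 3): between a vowel and a following unstressed vowel → [ɣ].
Occurrence 3 (position 5): between a vowel and a following unstressed vowel → [ɣ].
Occurrence 4 (position 10): no conditioning environment matches → elsewhere allophone [ɡ].

[ɡ], [ɣ], [ɣ], [ɡ]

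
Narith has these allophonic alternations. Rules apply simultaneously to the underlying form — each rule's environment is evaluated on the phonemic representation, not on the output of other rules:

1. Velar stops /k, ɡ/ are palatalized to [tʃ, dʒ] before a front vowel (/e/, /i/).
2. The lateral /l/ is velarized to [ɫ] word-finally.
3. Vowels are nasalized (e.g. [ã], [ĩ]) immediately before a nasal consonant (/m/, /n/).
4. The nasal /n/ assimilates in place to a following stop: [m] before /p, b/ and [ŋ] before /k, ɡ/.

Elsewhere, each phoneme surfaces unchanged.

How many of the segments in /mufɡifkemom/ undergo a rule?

4

Segments that undergo a rule: /ɡ/ → [dʒ] (rule 1); /k/ → [tʃ] (rule 1); /e/ → [ẽ] (rule 3); /o/ → [õ] (rule 3).
All other segments surface unchanged.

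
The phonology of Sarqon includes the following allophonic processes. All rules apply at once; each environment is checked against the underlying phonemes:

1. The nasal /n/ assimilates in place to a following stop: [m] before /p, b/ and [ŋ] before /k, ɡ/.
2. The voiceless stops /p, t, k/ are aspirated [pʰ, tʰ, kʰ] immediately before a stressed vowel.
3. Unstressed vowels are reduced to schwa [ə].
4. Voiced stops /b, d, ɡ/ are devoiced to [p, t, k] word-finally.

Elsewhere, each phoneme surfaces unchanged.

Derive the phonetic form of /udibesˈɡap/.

[ədəbəsˈɡap]

Rule 3 applies to /u/ (word-initial: in an unstressed syllable) → [ə].
/d/ — between /u/ and /i/; rule 4 does not apply here → [d].
/i/ — between /d/ and /b/, in an unstressed syllable — surfaces as [ə] (rule 3).
/b/ (between /i/ and /e/): rule 4 targets it, but not word-finally → unchanged [b].
/e/ meets the environment for rule 3 (in an unstressed syllable) → [ə].
/s/ — not in any rule's target class → [s].
/ɡ/ (between /s/ and /a/) is in the target of rule 4 but the environment (word-finally) is not met → [ɡ].
/a/ — between /ɡ/ and /p/; rule 3 does not apply here → [a].
/p/ — word-final; rule 2 does not apply here → [p].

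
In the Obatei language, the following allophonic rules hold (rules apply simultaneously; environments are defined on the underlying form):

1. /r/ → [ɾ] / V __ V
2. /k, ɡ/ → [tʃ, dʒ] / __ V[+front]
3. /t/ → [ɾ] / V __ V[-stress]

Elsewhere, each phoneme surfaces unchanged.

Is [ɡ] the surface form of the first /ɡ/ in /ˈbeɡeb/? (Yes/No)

/ɡ/ meets the environment for rule 2 (before a front vowel) → [dʒ].
The actual realization is [dʒ], not [ɡ].

No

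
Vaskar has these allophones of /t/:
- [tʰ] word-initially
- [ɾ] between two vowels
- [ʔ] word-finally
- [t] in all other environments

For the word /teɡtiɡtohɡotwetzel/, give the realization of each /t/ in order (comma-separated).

Occurrence 1 (position 1): word-initially → [tʰ].
Occurrence 2 (position 4): no conditioning environment matches → elsewhere allophone [t].
Occurrence 3 (position 7): no conditioning environment matches → elsewhere allophone [t].
Occurrence 4 (position 12): no conditioning environment matches → elsewhere allophone [t].
Occurrence 5 (position 15): no conditioning environment matches → elsewhere allophone [t].

[tʰ], [t], [t], [t], [t]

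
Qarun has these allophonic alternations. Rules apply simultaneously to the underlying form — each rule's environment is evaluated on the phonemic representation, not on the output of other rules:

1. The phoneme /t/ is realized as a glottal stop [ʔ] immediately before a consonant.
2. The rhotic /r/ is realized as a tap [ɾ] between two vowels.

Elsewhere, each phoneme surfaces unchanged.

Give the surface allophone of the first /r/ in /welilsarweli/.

/r/ (between /a/ and /w/) fails the environment for rule 2, so it stays [r].

[r]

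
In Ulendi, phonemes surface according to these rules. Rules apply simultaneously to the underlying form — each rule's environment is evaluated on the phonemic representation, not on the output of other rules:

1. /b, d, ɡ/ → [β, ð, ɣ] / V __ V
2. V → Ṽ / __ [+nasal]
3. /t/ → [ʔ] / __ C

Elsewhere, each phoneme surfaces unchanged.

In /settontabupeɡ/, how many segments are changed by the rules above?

Segments that undergo a rule: /t/ → [ʔ] (rule 3); /o/ → [õ] (rule 2); /b/ → [β] (rule 1).
All other segments surface unchanged.

3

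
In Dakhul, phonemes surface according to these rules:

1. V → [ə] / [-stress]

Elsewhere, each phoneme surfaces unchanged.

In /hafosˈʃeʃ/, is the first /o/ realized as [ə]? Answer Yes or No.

/o/ meets the environment for rule 1 (in an unstressed syllable) → [ə].
The actual realization is [ə], which matches [ə].

Yes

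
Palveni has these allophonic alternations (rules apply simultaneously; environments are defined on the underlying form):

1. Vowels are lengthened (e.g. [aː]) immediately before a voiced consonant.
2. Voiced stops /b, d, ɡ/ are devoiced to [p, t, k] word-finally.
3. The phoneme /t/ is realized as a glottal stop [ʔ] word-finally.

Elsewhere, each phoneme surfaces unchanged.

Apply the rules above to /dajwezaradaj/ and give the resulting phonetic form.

[daːjweːzaːraːdaːj]

/d/ (word-initial) is in the target of rule 2 but the environment (word-finally) is not met → [d].
/a/ — between /d/ and /j/, before a voiced consonant — surfaces as [aː] (rule 1).
/j/ — not in any rule's target class → [j].
/w/ (between /j/ and /e/) is unaffected → [w].
/e/ (between /w/ and /z/): before a voiced consonant, so rule 1 applies → [eː].
/z/ — not in any rule's target class → [z].
/a/ (between /z/ and /r/) occurs before a voiced consonant → [aː] by rule 1.
/r/ (between /a/ and /a/): no rule targets it → [r].
/a/ (between /r/ and /d/): before a voiced consonant, so rule 1 applies → [aː].
/d/ (between /a/ and /a/): rule 2 targets it, but not word-finally → unchanged [d].
/a/ meets the environment for rule 1 (before a voiced consonant) → [aː].
/j/ (word-final) is unaffected → [j].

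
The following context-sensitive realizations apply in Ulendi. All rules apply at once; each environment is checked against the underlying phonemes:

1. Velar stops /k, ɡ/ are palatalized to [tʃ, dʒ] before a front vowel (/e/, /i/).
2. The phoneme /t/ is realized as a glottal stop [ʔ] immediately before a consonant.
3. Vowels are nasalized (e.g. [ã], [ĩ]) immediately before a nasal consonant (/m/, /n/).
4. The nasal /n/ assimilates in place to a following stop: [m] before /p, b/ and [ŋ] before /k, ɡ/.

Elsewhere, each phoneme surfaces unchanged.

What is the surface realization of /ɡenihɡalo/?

[dʒẽnihɡalo]

Rule 1 applies to /ɡ/ (word-initial: before a front vowel) → [dʒ].
/e/ (between /ɡ/ and /n/) occurs before a nasal consonant → [ẽ] by rule 3.
/n/ (between /e/ and /i/) fails the environment for rule 4, so it stays [n].
/i/ (between /n/ and /h/) fails the environment for rule 3, so it stays [i].
/h/ — not in any rule's target class → [h].
/ɡ/ (between /h/ and /a/) fails the environment for rule 1, so it stays [ɡ].
/a/ (between /ɡ/ and /l/) fails the environment for rule 3, so it stays [a].
/l/ (between /a/ and /o/): no rule targets it → [l].
/o/ — word-final; rule 3 does not apply here → [o].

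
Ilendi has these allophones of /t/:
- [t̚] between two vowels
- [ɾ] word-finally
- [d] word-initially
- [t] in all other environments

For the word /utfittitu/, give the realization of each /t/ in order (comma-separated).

[t], [t], [t], [t̚]

Occurrence 1 (position 2): no conditioning environment matches → elsewhere allophone [t].
Occurrence 2 (position 5): no conditioning environment matches → elsewhere allophone [t].
Occurrence 3 (position 6): no conditioning environment matches → elsewhere allophone [t].
Occurrence 4 (position 8): between two vowels → [t̚].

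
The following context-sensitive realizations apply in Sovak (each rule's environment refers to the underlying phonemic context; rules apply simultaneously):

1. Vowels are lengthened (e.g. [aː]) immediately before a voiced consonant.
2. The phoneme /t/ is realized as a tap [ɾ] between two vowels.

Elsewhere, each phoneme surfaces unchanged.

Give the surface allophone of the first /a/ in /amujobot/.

/a/ (word-initial) occurs before a voiced consonant → [aː] by rule 1.

[aː]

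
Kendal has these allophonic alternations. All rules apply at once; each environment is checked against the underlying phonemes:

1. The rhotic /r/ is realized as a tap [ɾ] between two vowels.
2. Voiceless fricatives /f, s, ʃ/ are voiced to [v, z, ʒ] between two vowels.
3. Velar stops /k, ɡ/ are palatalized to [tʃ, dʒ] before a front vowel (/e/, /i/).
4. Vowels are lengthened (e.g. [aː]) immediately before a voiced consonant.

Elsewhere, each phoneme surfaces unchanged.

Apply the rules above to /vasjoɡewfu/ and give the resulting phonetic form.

/v/ — not in any rule's target class → [v].
/a/ (between /v/ and /s/) fails the environment for rule 4, so it stays [a].
/s/ (between /a/ and /j/): rule 2 targets it, but not between two vowels → unchanged [s].
/j/ — not in any rule's target class → [j].
/o/ — between /j/ and /ɡ/, before a voiced consonant — surfaces as [oː] (rule 4).
Rule 3 applies to /ɡ/ (between /o/ and /e/: before a front vowel) → [dʒ].
/e/ — between /ɡ/ and /w/, before a voiced consonant — surfaces as [eː] (rule 4).
/w/ (between /e/ and /f/) is unaffected → [w].
/f/ (between /w/ and /u/) fails the environment for rule 2, so it stays [f].
/u/ — word-final; rule 4 does not apply here → [u].

[vasjoːdʒeːwfu]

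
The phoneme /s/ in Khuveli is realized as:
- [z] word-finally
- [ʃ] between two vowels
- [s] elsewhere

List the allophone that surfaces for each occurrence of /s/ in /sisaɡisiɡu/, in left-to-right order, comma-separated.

Occurrence 1 (position 1): no conditioning environment matches → elsewhere allophone [s].
Occurrence 2 (position 3): between two vowels → [ʃ].
Occurrence 3 (position 7): between two vowels → [ʃ].

[s], [ʃ], [ʃ]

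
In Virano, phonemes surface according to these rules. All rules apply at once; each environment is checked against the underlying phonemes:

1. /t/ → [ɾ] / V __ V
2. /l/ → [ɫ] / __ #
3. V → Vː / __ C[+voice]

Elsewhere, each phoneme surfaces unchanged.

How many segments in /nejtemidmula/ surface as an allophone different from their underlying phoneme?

Segments that undergo a rule: /e/ → [eː] (rule 3); /e/ → [eː] (rule 3); /i/ → [iː] (rule 3); /u/ → [uː] (rule 3).
All other segments surface unchanged.

4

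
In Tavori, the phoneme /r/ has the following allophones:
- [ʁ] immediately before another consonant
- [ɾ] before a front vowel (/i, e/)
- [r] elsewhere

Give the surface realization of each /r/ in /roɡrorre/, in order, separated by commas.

[r], [r], [ʁ], [ɾ]

Occurrence 1 (position 1): no conditioning environment matches → elsewhere allophone [r].
Occurrence 2 (position 4): no conditioning environment matches → elsewhere allophone [r].
Occurrence 3 (position 6): immediately before another consonant → [ʁ].
Occurrence 4 (position 7): before a front vowel (/i, e/) → [ɾ].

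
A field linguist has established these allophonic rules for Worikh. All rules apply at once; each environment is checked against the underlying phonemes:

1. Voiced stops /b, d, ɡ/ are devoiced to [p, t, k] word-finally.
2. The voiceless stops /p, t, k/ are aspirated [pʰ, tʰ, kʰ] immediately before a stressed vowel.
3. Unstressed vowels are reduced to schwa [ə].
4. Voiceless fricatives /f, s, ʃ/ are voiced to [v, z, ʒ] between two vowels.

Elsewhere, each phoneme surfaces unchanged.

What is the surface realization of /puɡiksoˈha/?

/p/ — word-initial; rule 2 does not apply here → [p].
/u/ (between /p/ and /ɡ/): in an unstressed syllable, so rule 3 applies → [ə].
/ɡ/ (between /u/ and /i/): rule 1 targets it, but not word-finally → unchanged [ɡ].
/i/ meets the environment for rule 3 (in an unstressed syllable) → [ə].
/k/ (between /i/ and /s/): rule 2 targets it, but not immediately before a stressed vowel → unchanged [k].
/s/ (between /k/ and /o/) fails the environment for rule 4, so it stays [s].
/o/ meets the environment for rule 3 (in an unstressed syllable) → [ə].
/h/ (between /o/ and /a/): no rule targets it → [h].
/a/ — word-final; rule 3 does not apply here → [a].

[pəɡəksəˈha]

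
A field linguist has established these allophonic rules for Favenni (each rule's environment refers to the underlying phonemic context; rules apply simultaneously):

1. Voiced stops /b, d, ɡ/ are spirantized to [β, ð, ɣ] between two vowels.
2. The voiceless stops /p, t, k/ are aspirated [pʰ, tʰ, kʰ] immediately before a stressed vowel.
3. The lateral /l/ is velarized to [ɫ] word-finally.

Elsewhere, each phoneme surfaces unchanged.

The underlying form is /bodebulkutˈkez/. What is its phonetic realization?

[boðeβulkutˈkʰez]

/b/ — word-initial; rule 1 does not apply here → [b].
/o/ stays [o].
/d/ — between /o/ and /e/, between two vowels — surfaces as [ð] (rule 1).
/e/ stays [e].
/b/ (between /e/ and /u/): between two vowels, so rule 1 applies → [β].
/u/ stays [u].
/l/ — between /u/ and /k/; rule 3 does not apply here → [l].
/k/ (between /l/ and /u/) fails the environment for rule 2, so it stays [k].
/u/ (between /k/ and /t/) is unaffected → [u].
/t/ — between /u/ and /k/; rule 2 does not apply here → [t].
/k/ (between /t/ and /e/) occurs immediately before a stressed vowel → [kʰ] by rule 2.
/e/ stays [e].
/z/ (word-final) is unaffected → [z].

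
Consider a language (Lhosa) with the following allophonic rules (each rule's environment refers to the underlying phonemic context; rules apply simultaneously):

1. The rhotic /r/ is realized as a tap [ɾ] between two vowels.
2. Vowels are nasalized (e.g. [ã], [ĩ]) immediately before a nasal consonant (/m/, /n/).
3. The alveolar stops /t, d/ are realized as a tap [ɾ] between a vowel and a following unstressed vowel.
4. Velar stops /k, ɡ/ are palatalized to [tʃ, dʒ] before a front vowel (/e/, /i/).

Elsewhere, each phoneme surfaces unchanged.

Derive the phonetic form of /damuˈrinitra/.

[dãmuˈɾĩnitra]

/d/ (word-initial) fails the environment for rule 3, so it stays [d].
/a/ — between /d/ and /m/, before a nasal consonant — surfaces as [ã] (rule 2).
/m/ (between /a/ and /u/): no rule targets it → [m].
/u/ (between /m/ and /r/) fails the environment for rule 2, so it stays [u].
/r/ (between /u/ and /i/) occurs between two vowels → [ɾ] by rule 1.
/i/ — between /r/ and /n/, before a nasal consonant — surfaces as [ĩ] (rule 2).
/n/ stays [n].
/i/ (between /n/ and /t/) fails the environment for rule 2, so it stays [i].
/t/ (between /i/ and /r/): rule 3 targets it, but not between a vowel and a following unstressed vowel → unchanged [t].
/r/ (between /t/ and /a/) is in the target of rule 1 but the environment (between two vowels) is not met → [r].
/a/ (word-final): rule 2 targets it, but not before a nasal consonant → unchanged [a].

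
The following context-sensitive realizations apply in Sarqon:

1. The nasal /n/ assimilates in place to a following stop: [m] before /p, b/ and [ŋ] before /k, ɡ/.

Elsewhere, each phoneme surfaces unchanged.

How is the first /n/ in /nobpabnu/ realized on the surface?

[n]

/n/ — word-initial; rule 1 does not apply here → [n].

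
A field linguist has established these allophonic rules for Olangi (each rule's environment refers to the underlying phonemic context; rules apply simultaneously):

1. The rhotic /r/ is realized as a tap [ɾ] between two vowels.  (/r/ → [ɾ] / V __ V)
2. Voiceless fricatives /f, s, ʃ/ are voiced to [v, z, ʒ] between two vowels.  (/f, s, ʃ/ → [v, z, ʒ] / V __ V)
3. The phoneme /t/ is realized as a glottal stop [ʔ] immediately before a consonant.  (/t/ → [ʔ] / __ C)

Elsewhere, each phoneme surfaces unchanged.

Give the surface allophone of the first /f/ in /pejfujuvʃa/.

[f]

/f/ (between /j/ and /u/) fails the environment for rule 2, so it stays [f].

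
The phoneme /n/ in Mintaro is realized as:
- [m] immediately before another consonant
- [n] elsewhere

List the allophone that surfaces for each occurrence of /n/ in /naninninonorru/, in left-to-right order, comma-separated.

Occurrence 1 (position 1): no conditioning environment matches → elsewhere allophone [n].
Occurrence 2 (position 3): no conditioning environment matches → elsewhere allophone [n].
Occurrence 3 (position 5): immediately before another consonant → [m].
Occurrence 4 (position 6): no conditioning environment matches → elsewhere allophone [n].
Occurrence 5 (position 8): no conditioning environment matches → elsewhere allophone [n].
Occurrence 6 (position 10): no conditioning environment matches → elsewhere allophone [n].

[n], [n], [m], [n], [n], [n]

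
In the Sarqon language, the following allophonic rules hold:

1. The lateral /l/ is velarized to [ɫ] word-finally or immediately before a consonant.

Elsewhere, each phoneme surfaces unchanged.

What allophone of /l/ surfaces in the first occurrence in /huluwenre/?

/l/ (between /u/ and /u/) is in the target of rule 1 but the environment (word-finally or immediately before a consonant) is not met → [l].

[l]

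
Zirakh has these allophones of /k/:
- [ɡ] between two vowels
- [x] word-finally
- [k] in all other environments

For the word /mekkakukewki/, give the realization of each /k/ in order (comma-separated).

[k], [k], [ɡ], [ɡ], [k]

Occurrence 1 (position 3): no conditioning environment matches → elsewhere allophone [k].
Occurrence 2 (position 4): no conditioning environment matches → elsewhere allophone [k].
Occurrence 3 (position 6): between two vowels → [ɡ].
Occurrence 4 (position 8): between two vowels → [ɡ].
Occurrence 5 (position 11): no conditioning environment matches → elsewhere allophone [k].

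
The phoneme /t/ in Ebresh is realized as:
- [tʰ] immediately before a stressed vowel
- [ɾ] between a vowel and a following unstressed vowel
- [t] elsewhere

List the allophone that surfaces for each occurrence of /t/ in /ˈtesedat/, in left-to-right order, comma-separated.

[tʰ], [t]

Occurrence 1 (position 1): immediately before a stressed vowel → [tʰ].
Occurrence 2 (position 7): no conditioning environment matches → elsewhere allophone [t].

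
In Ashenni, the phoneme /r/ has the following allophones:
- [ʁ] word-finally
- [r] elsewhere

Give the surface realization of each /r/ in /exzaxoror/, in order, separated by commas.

[r], [ʁ]

Occurrence 1 (position 7): no conditioning environment matches → elsewhere allophone [r].
Occurrence 2 (position 9): word-finally → [ʁ].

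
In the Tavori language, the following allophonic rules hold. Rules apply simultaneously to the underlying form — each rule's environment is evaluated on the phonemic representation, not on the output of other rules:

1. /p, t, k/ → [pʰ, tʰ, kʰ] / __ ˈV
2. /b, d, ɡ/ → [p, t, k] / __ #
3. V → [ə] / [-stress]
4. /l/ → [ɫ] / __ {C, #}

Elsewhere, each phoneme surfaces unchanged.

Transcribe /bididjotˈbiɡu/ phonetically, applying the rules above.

[bədədjətˈbiɡə]

/b/ (word-initial) fails the environment for rule 2, so it stays [b].
Rule 3 applies to /i/ (between /b/ and /d/: in an unstressed syllable) → [ə].
/d/ (between /i/ and /i/): rule 2 targets it, but not word-finally → unchanged [d].
/i/ meets the environment for rule 3 (in an unstressed syllable) → [ə].
/d/ (between /i/ and /j/): rule 2 targets it, but not word-finally → unchanged [d].
/o/ meets the environment for rule 3 (in an unstressed syllable) → [ə].
/t/ — between /o/ and /b/; rule 1 does not apply here → [t].
/b/ (between /t/ and /i/) fails the environment for rule 2, so it stays [b].
/i/ (between /b/ and /ɡ/) is in the target of rule 3 but the environment (in an unstressed syllable) is not met → [i].
/ɡ/ (between /i/ and /u/): rule 2 targets it, but not word-finally → unchanged [ɡ].
Rule 3 applies to /u/ (word-final: in an unstressed syllable) → [ə].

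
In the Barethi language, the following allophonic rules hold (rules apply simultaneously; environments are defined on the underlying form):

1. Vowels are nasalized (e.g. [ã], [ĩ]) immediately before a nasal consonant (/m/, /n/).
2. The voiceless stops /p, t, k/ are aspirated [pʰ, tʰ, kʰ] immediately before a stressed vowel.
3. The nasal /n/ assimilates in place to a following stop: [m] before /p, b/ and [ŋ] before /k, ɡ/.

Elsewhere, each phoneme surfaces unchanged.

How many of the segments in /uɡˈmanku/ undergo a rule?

Segments that undergo a rule: /a/ → [ã] (rule 1); /n/ → [ŋ] (rule 3).
All other segments surface unchanged.

2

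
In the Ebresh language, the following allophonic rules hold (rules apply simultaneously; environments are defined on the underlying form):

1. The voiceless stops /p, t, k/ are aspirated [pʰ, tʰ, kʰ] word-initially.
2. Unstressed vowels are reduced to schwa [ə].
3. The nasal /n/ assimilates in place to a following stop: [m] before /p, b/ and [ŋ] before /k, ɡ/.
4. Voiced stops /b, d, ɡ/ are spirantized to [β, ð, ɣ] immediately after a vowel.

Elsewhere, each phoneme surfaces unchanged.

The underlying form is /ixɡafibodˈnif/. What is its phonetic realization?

[əxɡəfəβəðˈnif]

/i/ (word-initial): in an unstressed syllable, so rule 2 applies → [ə].
/x/ stays [x].
/ɡ/ (between /x/ and /a/) fails the environment for rule 4, so it stays [ɡ].
Rule 2 applies to /a/ (between /ɡ/ and /f/: in an unstressed syllable) → [ə].
/f/ (between /a/ and /i/): no rule targets it → [f].
Rule 2 applies to /i/ (between /f/ and /b/: in an unstressed syllable) → [ə].
/b/ (between /i/ and /o/) occurs immediately after a vowel → [β] by rule 4.
Rule 2 applies to /o/ (between /b/ and /d/: in an unstressed syllable) → [ə].
/d/ meets the environment for rule 4 (immediately after a vowel) → [ð].
/n/ (between /d/ and /i/): rule 3 targets it, but not before a labial or velar stop → unchanged [n].
/i/ — between /n/ and /f/; rule 2 does not apply here → [i].
/f/ stays [f].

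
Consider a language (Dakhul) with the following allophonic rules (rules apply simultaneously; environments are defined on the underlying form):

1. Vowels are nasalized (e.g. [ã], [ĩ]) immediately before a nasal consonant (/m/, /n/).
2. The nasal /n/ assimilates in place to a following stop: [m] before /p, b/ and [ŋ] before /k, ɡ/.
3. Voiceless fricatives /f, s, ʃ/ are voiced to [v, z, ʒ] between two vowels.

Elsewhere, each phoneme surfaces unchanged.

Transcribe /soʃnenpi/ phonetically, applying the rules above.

/s/ (word-initial) is in the target of rule 3 but the environment (between two vowels) is not met → [s].
/o/ (between /s/ and /ʃ/) fails the environment for rule 1, so it stays [o].
/ʃ/ (between /o/ and /n/) fails the environment for rule 3, so it stays [ʃ].
/n/ (between /ʃ/ and /e/): rule 2 targets it, but not before a labial or velar stop → unchanged [n].
/e/ (between /n/ and /n/) occurs before a nasal consonant → [ẽ] by rule 1.
/n/ meets the environment for rule 2 (before a labial or velar stop) → [m].
/p/ — not in any rule's target class → [p].
/i/ (word-final): rule 1 targets it, but not before a nasal consonant → unchanged [i].

[soʃnẽmpi]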